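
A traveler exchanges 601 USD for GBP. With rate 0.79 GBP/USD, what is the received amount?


Amount × rate = 601 × 0.79
= 474.79 GBP

474.79 GBP


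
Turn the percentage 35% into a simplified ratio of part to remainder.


35% means 35 parts out of 100; remainder = 65
Part : remainder = 35:65
GCD = 5
= 7:13

7:13


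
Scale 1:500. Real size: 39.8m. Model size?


Model size = real / scale
= 39.8 / 500
= 0.0796 m

0.0796 m


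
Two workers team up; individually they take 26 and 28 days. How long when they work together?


Rate of A = 1/26 per day
Rate of B = 1/28 per day
Combined rate = 1/26 + 1/28 = 54/728 ≈ 0.0742 per day
Days = 1 / combined rate = 728/54
≈ 13.48 days

13.48 days


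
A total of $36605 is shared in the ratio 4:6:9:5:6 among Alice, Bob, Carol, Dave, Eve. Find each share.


Total parts = 4 + 6 + 9 + 5 + 6 = 30
Alice: 36605 × 4/30 = 4880.67
Bob: 36605 × 6/30 = 7321.00
Carol: 36605 × 9/30 = 10981.50
Dave: 36605 × 5/30 = 6100.83
Eve: 36605 × 6/30 = 7321.00
= Alice: $4880.67, Bob: $7321.00, Carol: $10981.50, Dave: $6100.83, Eve: $7321.00

Alice: $4880.67, Bob: $7321.00, Carol: $10981.50, Dave: $6100.83, Eve: $7321.00


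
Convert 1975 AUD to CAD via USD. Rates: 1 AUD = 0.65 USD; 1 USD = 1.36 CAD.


Step 1: 1975 AUD × 0.65 = 1283.75 USD
Step 2: 1283.75 USD × 1.36 = 1745.90 CAD
Implied rate AUD→CAD = 0.65 × 1.36 = 0.8840
= 1745.90 CAD

1745.90 CAD


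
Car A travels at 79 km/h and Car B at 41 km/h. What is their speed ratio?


Ratio = 79:41
GCD = 1
Simplified = 79:41
Time ratio (same distance) = 41:79
Speed ratio = 79:41

79:41


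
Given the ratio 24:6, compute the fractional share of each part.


Total parts = 24 + 6 = 30
First part: 24/30 = 4/5
Second part: 6/30 = 1/5
= 4/5 and 1/5

4/5 and 1/5


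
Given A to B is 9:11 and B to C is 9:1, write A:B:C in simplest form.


Match B: multiply A:B by 9 → 81:99
Multiply B:C by 11 → 99:11
Combined: 81:99:11
GCD = 1
= 81:99:11

81:99:11


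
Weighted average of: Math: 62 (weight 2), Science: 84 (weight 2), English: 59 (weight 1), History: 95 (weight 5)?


Numerator = 62×2 + 84×2 + 59×1 + 95×5
= 124 + 168 + 59 + 475
= 826
Total weight = 10
Weighted avg = 826/10
= 82.60

82.60


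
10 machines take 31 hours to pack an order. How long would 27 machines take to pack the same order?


Inverse proportion: x × y = constant
k = 10 × 31 = 310
y₂ = k / 27 = 310 / 27
= 11.48

11.48


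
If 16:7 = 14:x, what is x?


Cross multiply: 16 × x = 7 × 14
16x = 98
x = 98 / 16
= 6.13

6.13


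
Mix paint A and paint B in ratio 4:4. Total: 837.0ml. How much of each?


Total parts = 4 + 4 = 8
paint A: 837.0 × 4/8 = 418.5ml
paint B: 837.0 × 4/8 = 418.5ml
= 418.5ml and 418.5ml

418.5ml and 418.5ml


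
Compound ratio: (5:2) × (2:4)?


Compound ratio = (5×2) : (2×4)
= 10:8
GCD = 2
= 5:4

5:4


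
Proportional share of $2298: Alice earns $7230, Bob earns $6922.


Total income = 7230 + 6922 = $14152
Alice: $2298 × 7230/14152 = $1174.01
Bob: $2298 × 6922/14152 = $1123.99
= Alice: $1174.01, Bob: $1123.99

Alice: $1174.01, Bob: $1123.99


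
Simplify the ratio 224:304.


GCD(224, 304) = 16
224/16 : 304/16
= 14:19

14:19


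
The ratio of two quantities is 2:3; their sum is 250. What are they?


Let A = 2k, B = 3k.
2k + 3k = 250
5k = 250 → k = 250/5 = 50
A = 2×50 = 100, B = 3×50 = 150
= A = 100, B = 150

A = 100, B = 150


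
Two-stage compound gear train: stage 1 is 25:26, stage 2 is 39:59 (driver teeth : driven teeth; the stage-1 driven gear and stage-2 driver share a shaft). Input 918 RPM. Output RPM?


Stage 1: RPM_B = RPM_A × t_A/t_B = 918 × 25/26 = 22950/26 ≈ 882.69
B and C share a shaft → RPM_C = RPM_B
Stage 2: RPM_D = RPM_C × t_C/t_D = RPM_A × (t_A×t_C)/(t_B×t_D)
Overall ratio = (25×39)/(26×59) = 975/1534
RPM_D = 918 × 975/1534 = 895050/1534
≈ 583.47 RPM

583.47 RPM


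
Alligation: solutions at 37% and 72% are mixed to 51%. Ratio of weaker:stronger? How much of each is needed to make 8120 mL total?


Let x parts of 37% mix with y parts of 72%.
37x + 72y = 51(x + y)
37x + 72y = 51x + 51y
x(37 - 51) = y(51 - 72)
x/y = (72 - 51)/(51 - 37) = 21/14
Simplify: 3:2
Total parts = 5; one part = 8120/5 = 1624.00 mL
37% solution: 3×1624.00 = 4872.00 mL
72% solution: 2×1624.00 = 3248.00 mL
= ratio 3:2; 4872.00 mL and 3248.00 mL

ratio 3:2; 4872.00 mL and 3248.00 mL


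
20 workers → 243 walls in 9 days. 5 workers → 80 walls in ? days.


Days ∝ work / workers, so d₂ = d₁ × (m₁/m₂) × (w₂/w₁)
Workers factor (inverse): 20/5 = 4.0000
Work factor (direct): 80/243 ≈ 0.3292
d₂ = 9 × 20/5 × 80/243 = (9 × 20 × 80) / (5 × 243) = 14400/1215
≈ 11.85 days

11.85 days


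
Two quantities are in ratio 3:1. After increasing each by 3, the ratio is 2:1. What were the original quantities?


Let A = 3k, B = 1k.
(3k + 3) / (1k + 3) = 2/1
Cross-multiply: 1(3k + 3) = 2(1k + 3)
3k + 3 = 2k + 6
3k - 2k = 6 - 3
1k = 3
k = 3/1 = 3
A = 3×3 = 9, B = 1×3 = 3
= A = 9, B = 3

A = 9, B = 3


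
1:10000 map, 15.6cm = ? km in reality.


Real distance = map distance × scale
= 15.6cm × 10000
= 156000 cm = 1560.0 m
= 1.560 km

1.560 km


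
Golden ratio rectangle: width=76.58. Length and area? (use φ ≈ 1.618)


φ = (1 + √5) / 2 ≈ 1.618
Length = width × φ = 76.58 × 1.618 = 123.90644
≈ 123.91
Area = width × length = 76.58 × 123.90644 = 9488.7551752 ≈ 9488.76
= Length: 123.91, Area: 9488.76

Length: 123.91, Area: 9488.76


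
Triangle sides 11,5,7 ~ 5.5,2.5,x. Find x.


Scale factor = 5.5/11 = 0.5
Missing side = 7 × 0.5
= 3.5

3.5


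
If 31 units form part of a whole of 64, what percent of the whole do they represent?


Percentage = (part / whole) × 100
= (31 / 64) × 100
≈ 48.44%

48.44%


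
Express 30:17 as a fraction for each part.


Total parts = 30 + 17 = 47
First part: 30/47 = 30/47
Second part: 17/47 = 17/47
= 30/47 and 17/47

30/47 and 17/47


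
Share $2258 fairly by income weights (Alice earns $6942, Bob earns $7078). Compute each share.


Total income = 6942 + 7078 = $14020
Alice: $2258 × 6942/14020 = $1118.05
Bob: $2258 × 7078/14020 = $1139.95
= Alice: $1118.05, Bob: $1139.95

Alice: $1118.05, Bob: $1139.95


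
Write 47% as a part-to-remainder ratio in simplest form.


47% means 47 parts out of 100; remainder = 53
Part : remainder = 47:53
GCD = 1
= 47:53

47:53


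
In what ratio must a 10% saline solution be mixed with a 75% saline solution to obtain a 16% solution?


Let x parts of 10% mix with y parts of 75%.
10x + 75y = 16(x + y)
10x + 75y = 16x + 16y
x(10 - 16) = y(16 - 75)
x/y = (75 - 16)/(16 - 10) = 59/6
Simplify: 59:6
= 59:6

59:6


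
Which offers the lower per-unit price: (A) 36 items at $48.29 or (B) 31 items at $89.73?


Deal A: $48.29/36 = $1.3414/unit
Deal B: $89.73/31 = $2.8945/unit
A is cheaper per unit
= Deal A

Deal A


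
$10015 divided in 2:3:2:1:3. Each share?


Total parts = 2 + 3 + 2 + 1 + 3 = 11
Part 1: 10015 × 2/11 = 1820.91
Part 2: 10015 × 3/11 = 2731.36
Part 3: 10015 × 2/11 = 1820.91
Part 4: 10015 × 1/11 = 910.45
Part 5: 10015 × 3/11 = 2731.36
= Part 1: $1820.91, Part 2: $2731.36, Part 3: $1820.91, Part 4: $910.45, Part 5: $2731.36

Part 1: $1820.91, Part 2: $2731.36, Part 3: $1820.91, Part 4: $910.45, Part 5: $2731.36


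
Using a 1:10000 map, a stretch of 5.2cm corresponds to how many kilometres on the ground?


Real distance = map distance × scale
= 5.2cm × 10000
= 52000 cm = 520.0 m
= 0.520 km

0.520 km


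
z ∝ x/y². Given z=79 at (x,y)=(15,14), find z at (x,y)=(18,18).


z = k·x/y²
Solve for k using the known point: k = z·y²/x = 79×196/15 = 15484/15 ≈ 1032.2667
Now evaluate at x=18, y=18:
z = k × 18 / 324 = (15484 × 18) / (15 × 324) = 278712/4860
≈ 57.3481

57.3481


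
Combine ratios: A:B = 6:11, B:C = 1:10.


Match B: multiply A:B by 1 → 6:11
Multiply B:C by 11 → 11:110
Combined: 6:11:110
GCD = 1
= 6:11:110

6:11:110


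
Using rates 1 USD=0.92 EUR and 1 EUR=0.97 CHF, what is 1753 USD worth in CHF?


Step 1: 1753 USD × 0.92 = 1612.76 EUR
Step 2: 1612.76 EUR × 0.97 = 1564.38 CHF
Implied rate USD→CHF = 0.92 × 0.97 = 0.8924
= 1564.38 CHF

1564.38 CHF


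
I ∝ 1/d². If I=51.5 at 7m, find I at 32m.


I₁d₁² = I₂d₂²
I₂ = I₁ × (d₁/d₂)²
= 51.5 × (7/32)²
= 51.5 × 49/1024
= 2523.5/1024
≈ 2.4644

2.4644


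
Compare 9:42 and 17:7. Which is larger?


9/42 = 0.2143
17/7 = 2.4286
0.2143 < 2.4286, so 9:42 is less
= 17:7

17:7


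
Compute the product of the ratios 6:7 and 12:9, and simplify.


Compound ratio = (6×12) : (7×9)
= 72:63
GCD = 9
= 8:7

8:7


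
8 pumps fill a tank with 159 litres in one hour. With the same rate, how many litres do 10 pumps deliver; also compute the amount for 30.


Direct proportion: y/x = constant
k = 159/8 = 19.8750
y at x=10: k × 10 = 159 × 10 / 8 = 1590/8 = 198.75
y at x=30: k × 30 = 159 × 30 / 8 = 4770/8 = 596.25
= 198.75 and 596.25

198.75 and 596.25


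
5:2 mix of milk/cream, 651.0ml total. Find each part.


Total parts = 5 + 2 = 7
milk: 651.0 × 5/7 = 465.0ml
cream: 651.0 × 2/7 = 186.0ml
= 465.0ml and 186.0ml

465.0ml and 186.0ml


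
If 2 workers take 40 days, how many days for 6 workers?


Inverse proportion: x × y = constant
k = 2 × 40 = 80
y₂ = k / 6 = 80 / 6
= 13.33

13.33


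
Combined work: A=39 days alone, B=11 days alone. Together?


Rate of A = 1/39 per day
Rate of B = 1/11 per day
Combined rate = 1/39 + 1/11 = 50/429 ≈ 0.1166 per day
Days = 1 / combined rate = 429/50
= 8.58 days

8.58 days


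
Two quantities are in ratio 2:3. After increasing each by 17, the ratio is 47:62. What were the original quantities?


Let A = 2k, B = 3k.
(2k + 17) / (3k + 17) = 47/62
Cross-multiply: 62(2k + 17) = 47(3k + 17)
124k + 1054 = 141k + 799
124k - 141k = 799 - 1054
-17k = -255
k = -255/-17 = 15
A = 2×15 = 30, B = 3×15 = 45
= A = 30, B = 45

A = 30, B = 45


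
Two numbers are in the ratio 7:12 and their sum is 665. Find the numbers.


Let A = 7k, B = 12k.
7k + 12k = 665
19k = 665 → k = 665/19 = 35
A = 7×35 = 245, B = 12×35 = 420
= A = 245, B = 420

A = 245, B = 420


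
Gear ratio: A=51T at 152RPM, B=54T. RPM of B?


Gear ratio = 51:54 = 17:18
RPM_B = RPM_A × (teeth_A / teeth_B)
= 152 × (51/54)
= 143.6 RPM

143.6 RPM


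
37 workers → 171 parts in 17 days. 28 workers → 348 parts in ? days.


Days ∝ work / workers, so d₂ = d₁ × (m₁/m₂) × (w₂/w₁)
Workers factor (inverse): 37/28 ≈ 1.3214
Work factor (direct): 348/171 ≈ 2.0351
d₂ = 17 × 37/28 × 348/171 = (17 × 37 × 348) / (28 × 171) = 218892/4788
≈ 45.72 days

45.72 days


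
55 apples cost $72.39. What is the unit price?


Unit rate = total / quantity
= 72.39 / 55
= $1.32 per unit

$1.32 per unit


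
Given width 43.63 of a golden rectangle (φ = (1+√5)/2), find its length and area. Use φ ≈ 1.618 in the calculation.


φ = (1 + √5) / 2 ≈ 1.618
Length = width × φ = 43.63 × 1.618 = 70.59334
≈ 70.59
Area = width × length = 43.63 × 70.59334 = 3079.9874242 ≈ 3079.99
= Length: 70.59, Area: 3079.99

Length: 70.59, Area: 3079.99


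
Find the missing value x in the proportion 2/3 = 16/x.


Cross multiply: 2 × x = 3 × 16
2x = 48
x = 48 / 2
= 24.00

24.00


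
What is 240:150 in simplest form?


GCD(240, 150) = 30
240/30 : 150/30
= 8:5

8:5


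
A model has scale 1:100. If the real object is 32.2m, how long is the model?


Model size = real / scale
= 32.2 / 100
= 0.3220 m

0.3220 m


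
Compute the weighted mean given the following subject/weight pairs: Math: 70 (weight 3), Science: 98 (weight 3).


Numerator = 70×3 + 98×3
= 210 + 294
= 504
Total weight = 6
Weighted avg = 504/6
= 84.00

84.00


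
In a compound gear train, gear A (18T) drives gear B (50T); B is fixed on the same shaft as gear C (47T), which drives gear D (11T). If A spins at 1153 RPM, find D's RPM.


Stage 1: RPM_B = RPM_A × t_A/t_B = 1153 × 18/50 = 20754/50 = 415.08
B and C share a shaft → RPM_C = RPM_B
Stage 2: RPM_D = RPM_C × t_C/t_D = RPM_A × (t_A×t_C)/(t_B×t_D)
Overall ratio = (18×47)/(50×11) = 846/550
RPM_D = 1153 × 846/550 = 975438/550
≈ 1773.52 RPM

1773.52 RPM


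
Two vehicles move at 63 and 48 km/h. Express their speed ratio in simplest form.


Ratio = 63:48
GCD = 3
Simplified = 21:16
Time ratio (same distance) = 16:21
Speed ratio = 21:16

21:16


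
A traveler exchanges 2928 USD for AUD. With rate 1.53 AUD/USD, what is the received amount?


Amount × rate = 2928 × 1.53
= 4479.84 AUD

4479.84 AUD


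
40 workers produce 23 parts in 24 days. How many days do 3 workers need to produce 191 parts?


Days ∝ work / workers, so d₂ = d₁ × (m₁/m₂) × (w₂/w₁)
Workers factor (inverse): 40/3 ≈ 13.3333
Work factor (direct): 191/23 ≈ 8.3043
d₂ = 24 × 40/3 × 191/23 = (24 × 40 × 191) / (3 × 23) = 183360/69
≈ 2657.39 days

2657.39 days


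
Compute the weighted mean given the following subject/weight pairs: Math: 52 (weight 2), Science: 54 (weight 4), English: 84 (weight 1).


Numerator = 52×2 + 54×4 + 84×1
= 104 + 216 + 84
= 404
Total weight = 7
Weighted avg = 404/7
= 57.71

57.71


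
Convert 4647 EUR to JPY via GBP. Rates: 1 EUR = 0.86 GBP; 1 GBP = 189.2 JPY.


Step 1: 4647 EUR × 0.86 = 3996.42 GBP
Step 2: 3996.42 GBP × 189.2 = 756122.66 JPY
Implied rate EUR→JPY = 0.86 × 189.2 = 162.7120
= 756122.66 JPY

756122.66 JPY


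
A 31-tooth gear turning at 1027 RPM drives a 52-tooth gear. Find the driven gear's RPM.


Gear ratio = 31:52 = 31:52
RPM_B = RPM_A × (teeth_A / teeth_B)
= 1027 × (31/52)
= 612.3 RPM

612.3 RPM


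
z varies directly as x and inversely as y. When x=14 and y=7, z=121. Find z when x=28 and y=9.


z = k·x/y
Solve for k using the known point: k = z·y/x = 121×7/14 = 847/14 = 60.5000
Now evaluate at x=28, y=9:
z = k × 28 / 9 = (847 × 28) / (14 × 9) = 23716/126
≈ 188.2222

188.2222


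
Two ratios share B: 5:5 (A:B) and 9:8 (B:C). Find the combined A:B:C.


Match B: multiply A:B by 9 → 45:45
Multiply B:C by 5 → 45:40
Combined: 45:45:40
GCD = 5
= 9:9:8

9:9:8


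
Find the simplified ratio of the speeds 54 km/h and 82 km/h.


Ratio = 54:82
GCD = 2
Simplified = 27:41
Time ratio (same distance) = 41:27
Speed ratio = 27:41

27:41


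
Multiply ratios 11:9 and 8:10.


Compound ratio = (11×8) : (9×10)
= 88:90
GCD = 2
= 44:45

44:45


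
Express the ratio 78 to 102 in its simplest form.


GCD(78, 102) = 6
78/6 : 102/6
= 13:17

13:17


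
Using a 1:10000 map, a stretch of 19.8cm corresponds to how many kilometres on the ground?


Real distance = map distance × scale
= 19.8cm × 10000
= 198000 cm = 1980.0 m
= 1.980 km

1.980 km


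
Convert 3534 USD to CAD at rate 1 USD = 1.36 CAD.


Amount × rate = 3534 × 1.36
= 4806.24 CAD

4806.24 CAD


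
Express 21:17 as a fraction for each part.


Total parts = 21 + 17 = 38
First part: 21/38 = 21/38
Second part: 17/38 = 17/38
= 21/38 and 17/38

21/38 and 17/38


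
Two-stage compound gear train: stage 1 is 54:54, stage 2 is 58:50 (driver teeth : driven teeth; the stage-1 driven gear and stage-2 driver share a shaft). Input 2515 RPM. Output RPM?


Stage 1: RPM_B = RPM_A × t_A/t_B = 2515 × 54/54 = 135810/54 = 2515.00
B and C share a shaft → RPM_C = RPM_B
Stage 2: RPM_D = RPM_C × t_C/t_D = RPM_A × (t_A×t_C)/(t_B×t_D)
Overall ratio = (54×58)/(54×50) = 3132/2700
RPM_D = 2515 × 3132/2700 = 7876980/2700
= 2917.40 RPM

2917.40 RPM


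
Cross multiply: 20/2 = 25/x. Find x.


Cross multiply: 20 × x = 2 × 25
20x = 50
x = 50 / 20
= 2.50

2.50


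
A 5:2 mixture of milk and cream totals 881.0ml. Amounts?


Total parts = 5 + 2 = 7
milk: 881.0 × 5/7 = 629.3ml
cream: 881.0 × 2/7 = 251.7ml
= 629.3ml and 251.7ml

629.3ml and 251.7ml


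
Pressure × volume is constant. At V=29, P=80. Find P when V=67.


Inverse proportion: x × y = constant
k = 29 × 80 = 2320
y₂ = k / 67 = 2320 / 67
= 34.63

34.63


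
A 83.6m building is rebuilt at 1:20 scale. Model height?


Model size = real / scale
= 83.6 / 20
= 4.1800 m

4.1800 m


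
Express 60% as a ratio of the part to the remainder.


60% means 60 parts out of 100; remainder = 40
Part : remainder = 60:40
GCD = 20
= 3:2

3:2


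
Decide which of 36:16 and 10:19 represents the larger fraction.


36/16 = 2.2500
10/19 = 0.5263
2.2500 > 0.5263, so 36:16 is greater
= 36:16

36:16


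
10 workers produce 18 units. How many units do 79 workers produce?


Direct proportion: y/x = constant
k = 18/10 = 1.8000
y₂ = k × 79 = 18 × 79 / 10 = 1422/10
= 142.20

142.20


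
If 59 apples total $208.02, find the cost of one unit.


Unit rate = total / quantity
= 208.02 / 59
= $3.53 per unit

$3.53 per unit


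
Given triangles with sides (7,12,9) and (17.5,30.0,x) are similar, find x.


Scale factor = 17.5/7 = 2.5
Missing side = 9 × 2.5
= 22.5

22.5


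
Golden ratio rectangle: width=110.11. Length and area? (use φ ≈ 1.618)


φ = (1 + √5) / 2 ≈ 1.618
Length = width × φ = 110.11 × 1.618 = 178.15798
≈ 178.16
Area = width × length = 110.11 × 178.15798 = 19616.9751778 ≈ 19616.98
= Length: 178.16, Area: 19616.98

Length: 178.16, Area: 19616.98


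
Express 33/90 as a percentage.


Percentage = (part / whole) × 100
= (33 / 90) × 100
≈ 36.67%

36.67%


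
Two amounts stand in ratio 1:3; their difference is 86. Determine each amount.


Let A = 1k, B = 3k.
3k - 1k = 86
2k = 86 → k = 86/2 = 43
A = 1×43 = 43, B = 3×43 = 129
= A = 43, B = 129

A = 43, B = 129


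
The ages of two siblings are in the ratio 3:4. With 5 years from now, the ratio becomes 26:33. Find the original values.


Let A = 3k, B = 4k.
(3k + 5) / (4k + 5) = 26/33
Cross-multiply: 33(3k + 5) = 26(4k + 5)
99k + 165 = 104k + 130
99k - 104k = 130 - 165
-5k = -35
k = -35/-5 = 7
A = 3×7 = 21, B = 4×7 = 28
= A = 21, B = 28

A = 21, B = 28


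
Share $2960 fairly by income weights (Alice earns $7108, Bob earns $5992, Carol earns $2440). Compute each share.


Total income = 7108 + 5992 + 2440 = $15540
Alice: $2960 × 7108/15540 = $1353.90
Bob: $2960 × 5992/15540 = $1141.33
Carol: $2960 × 2440/15540 = $464.76
= Alice: $1353.90, Bob: $1141.33, Carol: $464.76

Alice: $1353.90, Bob: $1141.33, Carol: $464.76


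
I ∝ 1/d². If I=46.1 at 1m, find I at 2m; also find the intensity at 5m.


I₁d₁² = I₂d₂²
I at 2m = 46.1 × (1/2)² = 46.1 × 1/4 = 46.1/4 = 11.5250
I at 5m = 46.1 × (1/5)² = 46.1 × 1/25 = 46.1/25 = 1.8440
= 11.5250 and 1.8440

11.5250 and 1.8440


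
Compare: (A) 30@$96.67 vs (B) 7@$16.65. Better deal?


Deal A: $96.67/30 = $3.2223/unit
Deal B: $16.65/7 = $2.3786/unit
B is cheaper per unit
= Deal B

Deal B


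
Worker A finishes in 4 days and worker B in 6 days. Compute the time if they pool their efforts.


Rate of A = 1/4 per day
Rate of B = 1/6 per day
Combined rate = 1/4 + 1/6 = 10/24 ≈ 0.4167 per day
Days = 1 / combined rate = 24/10
= 2.40 days

2.40 days


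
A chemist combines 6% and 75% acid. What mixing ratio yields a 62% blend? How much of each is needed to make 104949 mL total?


Let x parts of 6% mix with y parts of 75%.
6x + 75y = 62(x + y)
6x + 75y = 62x + 62y
x(6 - 62) = y(62 - 75)
x/y = (75 - 62)/(62 - 6) = 13/56
Simplify: 13:56
Total parts = 69; one part = 104949/69 = 1521.00 mL
6% solution: 13×1521.00 = 19773.00 mL
75% solution: 56×1521.00 = 85176.00 mL
= ratio 13:56; 19773.00 mL and 85176.00 mL

ratio 13:56; 19773.00 mL and 85176.00 mL


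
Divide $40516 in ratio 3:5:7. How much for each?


Total parts = 3 + 5 + 7 = 15
Part 1: 40516 × 3/15 = 8103.20
Part 2: 40516 × 5/15 = 13505.33
Part 3: 40516 × 7/15 = 18907.47
= Part 1: $8103.20, Part 2: $13505.33, Part 3: $18907.47

Part 1: $8103.20, Part 2: $13505.33, Part 3: $18907.47


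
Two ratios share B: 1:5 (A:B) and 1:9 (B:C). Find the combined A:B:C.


Match B: multiply A:B by 1 → 1:5
Multiply B:C by 5 → 5:45
Combined: 1:5:45
GCD = 1
= 1:5:45

1:5:45


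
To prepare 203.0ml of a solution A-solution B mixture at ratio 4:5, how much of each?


Total parts = 4 + 5 = 9
solution A: 203.0 × 4/9 = 90.2ml
solution B: 203.0 × 5/9 = 112.8ml
= 90.2ml and 112.8ml

90.2ml and 112.8ml


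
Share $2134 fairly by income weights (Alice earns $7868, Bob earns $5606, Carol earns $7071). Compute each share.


Total income = 7868 + 5606 + 7071 = $20545
Alice: $2134 × 7868/20545 = $817.25
Bob: $2134 × 5606/20545 = $582.29
Carol: $2134 × 7071/20545 = $734.46
= Alice: $817.25, Bob: $582.29, Carol: $734.46

Alice: $817.25, Bob: $582.29, Carol: $734.46


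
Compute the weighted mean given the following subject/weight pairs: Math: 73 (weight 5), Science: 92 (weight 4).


Numerator = 73×5 + 92×4
= 365 + 368
= 733
Total weight = 9
Weighted avg = 733/9
= 81.44

81.44


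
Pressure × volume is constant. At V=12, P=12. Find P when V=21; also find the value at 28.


Inverse proportion: x × y = constant
k = 12 × 12 = 144
At x=21: k/21 = 6.86
At x=28: k/28 = 5.14
= 6.86 and 5.14

6.86 and 5.14


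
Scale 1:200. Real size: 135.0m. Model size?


Model size = real / scale
= 135.0 / 200
= 0.6750 m

0.6750 m


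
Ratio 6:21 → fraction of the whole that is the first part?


Total parts = 6 + 21 = 27
First part: 6/27 = 2/9
= 2/9

2/9


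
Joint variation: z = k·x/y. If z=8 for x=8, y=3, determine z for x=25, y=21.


z = k·x/y
Solve for k using the known point: k = z·y/x = 8×3/8 = 24/8 = 3.0000
Now evaluate at x=25, y=21:
z = k × 25 / 21 = (24 × 25) / (8 × 21) = 600/168
≈ 3.5714

3.5714


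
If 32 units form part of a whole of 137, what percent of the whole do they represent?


Percentage = (part / whole) × 100
= (32 / 137) × 100
≈ 23.36%

23.36%


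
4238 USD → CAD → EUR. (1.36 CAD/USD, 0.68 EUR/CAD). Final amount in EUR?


Step 1: 4238 USD × 1.36 = 5763.68 CAD
Step 2: 5763.68 CAD × 0.68 = 3919.30 EUR
Implied rate USD→EUR = 1.36 × 0.68 = 0.9248
= 3919.30 EUR

3919.30 EUR


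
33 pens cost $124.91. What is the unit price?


Unit rate = total / quantity
= 124.91 / 33
= $3.79 per unit

$3.79 per unit


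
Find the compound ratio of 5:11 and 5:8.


Compound ratio = (5×5) : (11×8)
= 25:88
GCD = 1
= 25:88

25:88


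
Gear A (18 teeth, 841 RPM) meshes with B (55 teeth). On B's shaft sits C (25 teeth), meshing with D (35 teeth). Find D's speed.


Stage 1: RPM_B = RPM_A × t_A/t_B = 841 × 18/55 = 15138/55 ≈ 275.24
B and C share a shaft → RPM_C = RPM_B
Stage 2: RPM_D = RPM_C × t_C/t_D = RPM_A × (t_A×t_C)/(t_B×t_D)
Overall ratio = (18×25)/(55×35) = 450/1925
RPM_D = 841 × 450/1925 = 378450/1925
≈ 196.60 RPM

196.60 RPM


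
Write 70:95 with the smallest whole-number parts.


GCD(70, 95) = 5
70/5 : 95/5
= 14:19

14:19


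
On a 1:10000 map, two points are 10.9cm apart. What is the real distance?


Real distance = map distance × scale
= 10.9cm × 10000
= 109000 cm = 1090.0 m
= 1.090 km

1.090 km


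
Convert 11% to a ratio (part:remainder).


11% means 11 parts out of 100; remainder = 89
Part : remainder = 11:89
GCD = 1
= 11:89

11:89


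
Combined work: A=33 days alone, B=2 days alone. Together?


Rate of A = 1/33 per day
Rate of B = 1/2 per day
Combined rate = 1/33 + 1/2 = 35/66 ≈ 0.5303 per day
Days = 1 / combined rate = 66/35
≈ 1.89 days

1.89 days


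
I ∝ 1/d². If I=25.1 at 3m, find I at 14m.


I₁d₁² = I₂d₂²
I₂ = I₁ × (d₁/d₂)²
= 25.1 × (3/14)²
= 25.1 × 9/196
= 225.9/196
≈ 1.1526

1.1526


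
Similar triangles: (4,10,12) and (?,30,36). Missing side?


Scale factor = 30/10 = 3
Missing side = 4 × 3
= 12.0

12.0


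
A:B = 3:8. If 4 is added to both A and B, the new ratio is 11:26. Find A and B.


Let A = 3k, B = 8k.
(3k + 4) / (8k + 4) = 11/26
Cross-multiply: 26(3k + 4) = 11(8k + 4)
78k + 104 = 88k + 44
78k - 88k = 44 - 104
-10k = -60
k = -60/-10 = 6
A = 3×6 = 18, B = 8×6 = 48
= A = 18, B = 48

A = 18, B = 48


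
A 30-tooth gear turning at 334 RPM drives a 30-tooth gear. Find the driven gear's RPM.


Gear ratio = 30:30 = 1:1
RPM_B = RPM_A × (teeth_A / teeth_B)
= 334 × (30/30)
= 334.0 RPM

334.0 RPM


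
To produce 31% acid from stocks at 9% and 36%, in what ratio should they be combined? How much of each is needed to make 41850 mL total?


Let x parts of 9% mix with y parts of 36%.
9x + 36y = 31(x + y)
9x + 36y = 31x + 31y
x(9 - 31) = y(31 - 36)
x/y = (36 - 31)/(31 - 9) = 5/22
Simplify: 5:22
Total parts = 27; one part = 41850/27 = 1550.00 mL
9% solution: 5×1550.00 = 7750.00 mL
36% solution: 22×1550.00 = 34100.00 mL
= ratio 5:22; 7750.00 mL and 34100.00 mL

ratio 5:22; 7750.00 mL and 34100.00 mL


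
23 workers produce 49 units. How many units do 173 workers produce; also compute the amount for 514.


Direct proportion: y/x = constant
k = 49/23 ≈ 2.1304
y at x=173: k × 173 = 49 × 173 / 23 = 8477/23 ≈ 368.57
y at x=514: k × 514 = 49 × 514 / 23 = 25186/23 ≈ 1095.04
= 368.57 and 1095.04

368.57 and 1095.04


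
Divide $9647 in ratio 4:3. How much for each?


Total parts = 4 + 3 = 7
Part 1: 9647 × 4/7 = 5512.57
Part 2: 9647 × 3/7 = 4134.43
= Part 1: $5512.57, Part 2: $4134.43

Part 1: $5512.57, Part 2: $4134.43


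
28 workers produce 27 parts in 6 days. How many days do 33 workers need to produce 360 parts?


Days ∝ work / workers, so d₂ = d₁ × (m₁/m₂) × (w₂/w₁)
Workers factor (inverse): 28/33 ≈ 0.8485
Work factor (direct): 360/27 ≈ 13.3333
d₂ = 6 × 28/33 × 360/27 = (6 × 28 × 360) / (33 × 27) = 60480/891
≈ 67.88 days

67.88 days


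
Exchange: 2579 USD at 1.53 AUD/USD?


Amount × rate = 2579 × 1.53
= 3945.87 AUD

3945.87 AUD


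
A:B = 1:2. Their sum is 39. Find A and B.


Let A = 1k, B = 2k.
1k + 2k = 39
3k = 39 → k = 39/3 = 13
A = 1×13 = 13, B = 2×13 = 26
= A = 13, B = 26

A = 13, B = 26


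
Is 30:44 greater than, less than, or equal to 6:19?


30/44 = 0.6818
6/19 = 0.3158
0.6818 > 0.3158, so 30:44 is greater
= greater than

greater than


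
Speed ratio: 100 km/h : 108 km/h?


Ratio = 100:108
GCD = 4
Simplified = 25:27
Time ratio (same distance) = 27:25
Speed ratio = 25:27

25:27


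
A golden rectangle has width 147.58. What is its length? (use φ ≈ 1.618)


φ = (1 + √5) / 2 ≈ 1.618
Length = width × φ = 147.58 × 1.618 = 238.78444
≈ 238.78

238.78


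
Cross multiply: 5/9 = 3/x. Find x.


Cross multiply: 5 × x = 9 × 3
5x = 27
x = 27 / 5
= 5.40

5.40


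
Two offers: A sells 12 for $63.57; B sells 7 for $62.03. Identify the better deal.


Deal A: $63.57/12 = $5.2975/unit
Deal B: $62.03/7 = $8.8614/unit
A is cheaper per unit
= Deal A

Deal A


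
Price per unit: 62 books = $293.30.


Unit rate = total / quantity
= 293.30 / 62
= $4.73 per unit

$4.73 per unit


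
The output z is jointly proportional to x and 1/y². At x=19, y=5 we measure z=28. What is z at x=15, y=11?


z = k·x/y²
Solve for k using the known point: k = z·y²/x = 28×25/19 = 700/19 ≈ 36.8421
Now evaluate at x=15, y=11:
z = k × 15 / 121 = (700 × 15) / (19 × 121) = 10500/2299
≈ 4.5672

4.5672


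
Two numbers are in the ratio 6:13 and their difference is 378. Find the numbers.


Let A = 6k, B = 13k.
13k - 6k = 378
7k = 378 → k = 378/7 = 54
A = 6×54 = 324, B = 13×54 = 702
= A = 324, B = 702

A = 324, B = 702


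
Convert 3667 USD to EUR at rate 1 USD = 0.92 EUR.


Amount × rate = 3667 × 0.92
= 3373.64 EUR

3373.64 EUR


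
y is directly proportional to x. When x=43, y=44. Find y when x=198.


Direct proportion: y/x = constant
k = 44/43 ≈ 1.0233
y₂ = k × 198 = 44 × 198 / 43 = 8712/43
≈ 202.60

202.60


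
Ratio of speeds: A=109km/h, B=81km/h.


Ratio = 109:81
GCD = 1
Simplified = 109:81
Time ratio (same distance) = 81:109
Speed ratio = 109:81

109:81


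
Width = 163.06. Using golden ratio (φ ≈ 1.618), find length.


φ = (1 + √5) / 2 ≈ 1.618
Length = width × φ = 163.06 × 1.618 = 263.83108
≈ 263.83

263.83


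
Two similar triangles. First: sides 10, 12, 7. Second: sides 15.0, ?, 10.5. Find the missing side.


Scale factor = 15.0/10 = 1.5
Missing side = 12 × 1.5
= 18.0

18.0


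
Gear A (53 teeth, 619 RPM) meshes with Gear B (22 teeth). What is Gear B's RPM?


Gear ratio = 53:22 = 53:22
RPM_B = RPM_A × (teeth_A / teeth_B)
= 619 × (53/22)
= 1491.2 RPM

1491.2 RPM


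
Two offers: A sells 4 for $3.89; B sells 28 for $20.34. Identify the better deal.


Deal A: $3.89/4 = $0.9725/unit
Deal B: $20.34/28 = $0.7264/unit
B is cheaper per unit
= Deal B

Deal B


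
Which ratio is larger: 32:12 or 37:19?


32/12 = 2.6667
37/19 = 1.9474
2.6667 > 1.9474, so 32:12 is greater
= 32:12

32:12


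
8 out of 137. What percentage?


Percentage = (part / whole) × 100
= (8 / 137) × 100
≈ 5.84%

5.84%


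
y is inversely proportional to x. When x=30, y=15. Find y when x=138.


Inverse proportion: x × y = constant
k = 30 × 15 = 450
y₂ = k / 138 = 450 / 138
= 3.26

3.26


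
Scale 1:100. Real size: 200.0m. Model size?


Model size = real / scale
= 200.0 / 100
= 2.0000 m

2.0000 m


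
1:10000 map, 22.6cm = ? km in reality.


Real distance = map distance × scale
= 22.6cm × 10000
= 226000 cm = 2260.0 m
= 2.260 km

2.260 km


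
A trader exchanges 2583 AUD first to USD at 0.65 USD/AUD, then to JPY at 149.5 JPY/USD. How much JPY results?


Step 1: 2583 AUD × 0.65 = 1678.95 USD
Step 2: 1678.95 USD × 149.5 = 251003.03 JPY
Implied rate AUD→JPY = 0.65 × 149.5 = 97.1750
= 251003.03 JPY

251003.03 JPY


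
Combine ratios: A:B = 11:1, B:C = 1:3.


Match B: multiply A:B by 1 → 11:1
Multiply B:C by 1 → 1:3
Combined: 11:1:3
GCD = 1
= 11:1:3

11:1:3


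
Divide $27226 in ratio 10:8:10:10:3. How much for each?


Total parts = 10 + 8 + 10 + 10 + 3 = 41
Part 1: 27226 × 10/41 = 6640.49
Part 2: 27226 × 8/41 = 5312.39
Part 3: 27226 × 10/41 = 6640.49
Part 4: 27226 × 10/41 = 6640.49
Part 5: 27226 × 3/41 = 1992.15
= Part 1: $6640.49, Part 2: $5312.39, Part 3: $6640.49, Part 4: $6640.49, Part 5: $1992.15

Part 1: $6640.49, Part 2: $5312.39, Part 3: $6640.49, Part 4: $6640.49, Part 5: $1992.15


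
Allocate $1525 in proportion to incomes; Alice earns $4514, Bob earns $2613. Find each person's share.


Total income = 4514 + 2613 = $7127
Alice: $1525 × 4514/7127 = $965.88
Bob: $1525 × 2613/7127 = $559.12
= Alice: $965.88, Bob: $559.12

Alice: $965.88, Bob: $559.12


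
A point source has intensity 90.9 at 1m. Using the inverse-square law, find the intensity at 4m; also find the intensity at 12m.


I₁d₁² = I₂d₂²
I at 4m = 90.9 × (1/4)² = 90.9 × 1/16 = 90.9/16 ≈ 5.6813
I at 12m = 90.9 × (1/12)² = 90.9 × 1/144 = 90.9/144 ≈ 0.6313
= 5.6813 and 0.6313

5.6813 and 0.6313


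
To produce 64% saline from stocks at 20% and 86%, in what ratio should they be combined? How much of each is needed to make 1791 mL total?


Let x parts of 20% mix with y parts of 86%.
20x + 86y = 64(x + y)
20x + 86y = 64x + 64y
x(20 - 64) = y(64 - 86)
x/y = (86 - 64)/(64 - 20) = 22/44
Simplify: 1:2
Total parts = 3; one part = 1791/3 = 597.00 mL
20% solution: 1×597.00 = 597.00 mL
86% solution: 2×597.00 = 1194.00 mL
= ratio 1:2; 597.00 mL and 1194.00 mL

ratio 1:2; 597.00 mL and 1194.00 mL


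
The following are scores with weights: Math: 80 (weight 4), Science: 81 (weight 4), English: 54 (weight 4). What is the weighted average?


Numerator = 80×4 + 81×4 + 54×4
= 320 + 324 + 216
= 860
Total weight = 12
Weighted avg = 860/12
= 71.67

71.67


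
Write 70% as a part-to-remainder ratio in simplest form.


70% means 70 parts out of 100; remainder = 30
Part : remainder = 70:30
GCD = 10
= 7:3

7:3


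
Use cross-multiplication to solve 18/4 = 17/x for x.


Cross multiply: 18 × x = 4 × 17
18x = 68
x = 68 / 18
= 3.78

3.78


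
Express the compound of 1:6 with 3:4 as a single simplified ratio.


Compound ratio = (1×3) : (6×4)
= 3:24
GCD = 3
= 1:8

1:8


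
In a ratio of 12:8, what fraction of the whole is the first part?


Total parts = 12 + 8 = 20
First part: 12/20 = 3/5
= 3/5

3/5


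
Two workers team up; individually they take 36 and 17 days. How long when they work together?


Rate of A = 1/36 per day
Rate of B = 1/17 per day
Combined rate = 1/36 + 1/17 = 53/612 ≈ 0.0866 per day
Days = 1 / combined rate = 612/53
≈ 11.55 days

11.55 days


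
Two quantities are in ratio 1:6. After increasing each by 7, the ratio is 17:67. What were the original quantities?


Let A = 1k, B = 6k.
(1k + 7) / (6k + 7) = 17/67
Cross-multiply: 67(1k + 7) = 17(6k + 7)
67k + 469 = 102k + 119
67k - 102k = 119 - 469
-35k = -350
k = -350/-35 = 10
A = 1×10 = 10, B = 6×10 = 60
= A = 10, B = 60

A = 10, B = 60


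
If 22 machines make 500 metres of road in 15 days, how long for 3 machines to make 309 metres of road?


Days ∝ work / workers, so d₂ = d₁ × (m₁/m₂) × (w₂/w₁)
Workers factor (inverse): 22/3 ≈ 7.3333
Work factor (direct): 309/500 = 0.6180
d₂ = 15 × 22/3 × 309/500 = (15 × 22 × 309) / (3 × 500) = 101970/1500
= 67.98 days

67.98 days


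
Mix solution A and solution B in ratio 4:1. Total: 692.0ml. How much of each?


Total parts = 4 + 1 = 5
solution A: 692.0 × 4/5 = 553.6ml
solution B: 692.0 × 1/5 = 138.4ml
= 553.6ml and 138.4ml

553.6ml and 138.4ml


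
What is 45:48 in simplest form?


GCD(45, 48) = 3
45/3 : 48/3
= 15:16

15:16


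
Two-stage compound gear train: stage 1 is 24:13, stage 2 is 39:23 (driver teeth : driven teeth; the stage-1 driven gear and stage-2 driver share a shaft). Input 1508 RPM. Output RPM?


Stage 1: RPM_B = RPM_A × t_A/t_B = 1508 × 24/13 = 36192/13 = 2784.00
B and C share a shaft → RPM_C = RPM_B
Stage 2: RPM_D = RPM_C × t_C/t_D = RPM_A × (t_A×t_C)/(t_B×t_D)
Overall ratio = (24×39)/(13×23) = 936/299
RPM_D = 1508 × 936/299 = 1411488/299
≈ 4720.70 RPM

4720.70 RPM


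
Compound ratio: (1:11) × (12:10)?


Compound ratio = (1×12) : (11×10)
= 12:110
GCD = 2
= 6:55

6:55


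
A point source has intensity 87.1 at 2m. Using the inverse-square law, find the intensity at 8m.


I₁d₁² = I₂d₂²
I₂ = I₁ × (d₁/d₂)²
= 87.1 × (2/8)²
= 87.1 × 4/64
= 348.4/64
≈ 5.4438

5.4438


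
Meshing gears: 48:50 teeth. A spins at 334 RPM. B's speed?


Gear ratio = 48:50 = 24:25
RPM_B = RPM_A × (teeth_A / teeth_B)
= 334 × (48/50)
= 320.6 RPM

320.6 RPM


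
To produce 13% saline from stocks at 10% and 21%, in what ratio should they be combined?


Let x parts of 10% mix with y parts of 21%.
10x + 21y = 13(x + y)
10x + 21y = 13x + 13y
x(10 - 13) = y(13 - 21)
x/y = (21 - 13)/(13 - 10) = 8/3
Simplify: 8:3
= 8:3

8:3


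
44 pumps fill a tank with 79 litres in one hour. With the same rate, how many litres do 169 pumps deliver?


Direct proportion: y/x = constant
k = 79/44 ≈ 1.7955
y₂ = k × 169 = 79 × 169 / 44 = 13351/44
≈ 303.43

303.43


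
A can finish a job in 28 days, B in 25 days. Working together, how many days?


Rate of A = 1/28 per day
Rate of B = 1/25 per day
Combined rate = 1/28 + 1/25 = 53/700 ≈ 0.0757 per day
Days = 1 / combined rate = 700/53
≈ 13.21 days

13.21 days


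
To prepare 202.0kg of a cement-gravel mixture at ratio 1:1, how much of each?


Total parts = 1 + 1 = 2
cement: 202.0 × 1/2 = 101.0kg
gravel: 202.0 × 1/2 = 101.0kg
= 101.0kg and 101.0kg

101.0kg and 101.0kg


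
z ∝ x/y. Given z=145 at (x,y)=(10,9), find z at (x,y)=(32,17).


z = k·x/y
Solve for k using the known point: k = z·y/x = 145×9/10 = 1305/10 = 130.5000
Now evaluate at x=32, y=17:
z = k × 32 / 17 = (1305 × 32) / (10 × 17) = 41760/170
≈ 245.6471

245.6471


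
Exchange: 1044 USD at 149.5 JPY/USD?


Amount × rate = 1044 × 149.5
= 156078.00 JPY

156078.00 JPY


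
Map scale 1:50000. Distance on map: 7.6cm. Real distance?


Real distance = map distance × scale
= 7.6cm × 50000
= 380000 cm = 3800.0 m
= 3.800 km

3.800 km


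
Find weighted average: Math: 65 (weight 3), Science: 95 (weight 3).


Numerator = 65×3 + 95×3
= 195 + 285
= 480
Total weight = 6
Weighted avg = 480/6
= 80.00

80.00


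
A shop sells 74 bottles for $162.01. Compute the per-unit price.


Unit rate = total / quantity
= 162.01 / 74
= $2.19 per unit

$2.19 per unit


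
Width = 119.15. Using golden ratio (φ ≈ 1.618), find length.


φ = (1 + √5) / 2 ≈ 1.618
Length = width × φ = 119.15 × 1.618 = 192.7847
≈ 192.78

192.78


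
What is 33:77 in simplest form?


GCD(33, 77) = 11
33/11 : 77/11
= 3:7

3:7


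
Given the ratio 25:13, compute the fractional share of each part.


Total parts = 25 + 13 = 38
First part: 25/38 = 25/38
Second part: 13/38 = 13/38
= 25/38 and 13/38

25/38 and 13/38


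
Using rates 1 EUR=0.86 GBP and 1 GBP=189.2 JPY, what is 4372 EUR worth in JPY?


Step 1: 4372 EUR × 0.86 = 3759.92 GBP
Step 2: 3759.92 GBP × 189.2 = 711376.86 JPY
Implied rate EUR→JPY = 0.86 × 189.2 = 162.7120
= 711376.86 JPY

711376.86 JPY


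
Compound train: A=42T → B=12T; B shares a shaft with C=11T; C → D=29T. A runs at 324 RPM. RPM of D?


Stage 1: RPM_B = RPM_A × t_A/t_B = 324 × 42/12 = 13608/12 = 1134.00
B and C share a shaft → RPM_C = RPM_B
Stage 2: RPM_D = RPM_C × t_C/t_D = RPM_A × (t_A×t_C)/(t_B×t_D)
Overall ratio = (42×11)/(12×29) = 462/348
RPM_D = 324 × 462/348 = 149688/348
≈ 430.14 RPM

430.14 RPM


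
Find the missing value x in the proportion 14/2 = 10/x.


Cross multiply: 14 × x = 2 × 10
14x = 20
x = 20 / 14
= 1.43

1.43


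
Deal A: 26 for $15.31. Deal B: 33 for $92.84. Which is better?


Deal A: $15.31/26 = $0.5888/unit
Deal B: $92.84/33 = $2.8133/unit
A is cheaper per unit
= Deal A

Deal A


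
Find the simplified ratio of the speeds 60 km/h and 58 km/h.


Ratio = 60:58
GCD = 2
Simplified = 30:29
Time ratio (same distance) = 29:30
Speed ratio = 30:29

30:29


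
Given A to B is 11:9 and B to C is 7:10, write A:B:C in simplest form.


Match B: multiply A:B by 7 → 77:63
Multiply B:C by 9 → 63:90
Combined: 77:63:90
GCD = 1
= 77:63:90

77:63:90


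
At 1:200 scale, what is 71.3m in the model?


Model size = real / scale
= 71.3 / 200
= 0.3565 m

0.3565 m


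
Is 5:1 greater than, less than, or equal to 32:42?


5/1 = 5.0000
32/42 = 0.7619
5.0000 > 0.7619, so 5:1 is greater
= greater than

greater than


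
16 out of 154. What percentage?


Percentage = (part / whole) × 100
= (16 / 154) × 100
≈ 10.39%

10.39%


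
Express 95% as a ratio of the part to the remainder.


95% means 95 parts out of 100; remainder = 5
Part : remainder = 95:5
GCD = 5
= 19:1

19:1


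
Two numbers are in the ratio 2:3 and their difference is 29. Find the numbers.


Let A = 2k, B = 3k.
3k - 2k = 29
1k = 29 → k = 29/1 = 29
A = 2×29 = 58, B = 3×29 = 87
= A = 58, B = 87

A = 58, B = 87


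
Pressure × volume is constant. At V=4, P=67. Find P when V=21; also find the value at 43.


Inverse proportion: x × y = constant
k = 4 × 67 = 268
At x=21: k/21 = 12.76
At x=43: k/43 = 6.23
= 12.76 and 6.23

12.76 and 6.23


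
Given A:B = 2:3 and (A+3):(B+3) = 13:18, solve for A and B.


Let A = 2k, B = 3k.
(2k + 3) / (3k + 3) = 13/18
Cross-multiply: 18(2k + 3) = 13(3k + 3)
36k + 54 = 39k + 39
36k - 39k = 39 - 54
-3k = -15
k = -15/-3 = 5
A = 2×5 = 10, B = 3×5 = 15
= A = 10, B = 15

A = 10, B = 15


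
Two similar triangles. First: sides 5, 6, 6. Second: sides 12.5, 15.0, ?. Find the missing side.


Scale factor = 12.5/5 = 2.5
Missing side = 6 × 2.5
= 15.0

15.0
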